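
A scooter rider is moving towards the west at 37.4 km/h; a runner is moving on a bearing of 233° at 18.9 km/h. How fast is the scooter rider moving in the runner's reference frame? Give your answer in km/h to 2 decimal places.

Taking east as x and north as y: scooter rider velocity = (-37.400, 0.000) km/h; runner velocity = (-15.094, -11.374) km/h.
Velocity of scooter rider relative to runner = (-37.400, 0.000) − (-15.094, -11.374) = (-22.306, 11.374) km/h.
Magnitude = |(-22.306, 11.374)| = 25.038 km/h.

25.04 km/h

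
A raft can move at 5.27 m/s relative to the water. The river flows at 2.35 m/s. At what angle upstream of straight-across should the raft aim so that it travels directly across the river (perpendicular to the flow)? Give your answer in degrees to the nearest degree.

To cancel the current, the upstream component of the raft's velocity must equal the flow: 5.27 sin θ = 2.35.
sin θ = 2.35 / 5.27 = 0.4459.
θ = arcsin(0.4459) = 26.482°.

26°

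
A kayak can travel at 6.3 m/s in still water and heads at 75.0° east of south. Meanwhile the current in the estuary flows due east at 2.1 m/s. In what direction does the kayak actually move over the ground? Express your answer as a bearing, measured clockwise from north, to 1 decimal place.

Taking east as x and north as y: velocity relative to the water = (6.085, -1.631) m/s; the water relative to ground = (2.100, 0.000) m/s.
Velocity relative to ground = (6.085, -1.631) + (2.100, 0.000) = (8.185, -1.631) m/s.
Bearing = atan2(8.19, -1.63) = 101.27° clockwise from north.

101.3°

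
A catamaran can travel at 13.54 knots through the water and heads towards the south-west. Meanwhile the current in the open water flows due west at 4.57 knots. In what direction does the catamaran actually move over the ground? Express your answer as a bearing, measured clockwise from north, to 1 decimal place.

Taking east as x and north as y: velocity relative to the water = (-9.574, -9.574) knots; the water relative to ground = (-4.570, 0.000) knots.
Velocity relative to ground = (-9.574, -9.574) + (-4.570, 0.000) = (-14.144, -9.574) knots.
Bearing = atan2(-14.14, -9.57) = 235.91° clockwise from north.

235.9°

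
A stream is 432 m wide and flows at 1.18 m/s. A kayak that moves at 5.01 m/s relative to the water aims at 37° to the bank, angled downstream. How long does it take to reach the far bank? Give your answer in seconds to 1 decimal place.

143.3 s

The component of the kayak's velocity perpendicular to the bank is 5.01 × sin 37° = 3.015 m/s.
The flow acts along the bank and has no component across it.
Time = 432 / 3.015 = 143.279 s.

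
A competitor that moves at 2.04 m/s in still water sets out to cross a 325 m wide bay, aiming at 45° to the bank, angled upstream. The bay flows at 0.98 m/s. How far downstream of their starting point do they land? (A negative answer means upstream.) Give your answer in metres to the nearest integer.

-104 m

Perpendicular speed = 1.442 m/s; crossing time = 325 / 1.442 = 225.304 s.
Net downstream speed = -0.462 m/s.
Drift = -0.462 × 225.304 = -104.202 m (upstream).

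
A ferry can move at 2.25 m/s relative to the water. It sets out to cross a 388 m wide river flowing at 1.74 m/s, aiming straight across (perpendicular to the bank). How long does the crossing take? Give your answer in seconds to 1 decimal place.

172.4 s

The component of the ferry's velocity perpendicular to the bank is 2.25 m/s.
Only the cross-stream component determines the crossing time; the current contributes nothing perpendicular to the bank.
Time = 388 / 2.250 = 172.444 s.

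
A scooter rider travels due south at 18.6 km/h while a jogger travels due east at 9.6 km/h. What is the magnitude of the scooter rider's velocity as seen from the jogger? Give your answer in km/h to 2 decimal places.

20.93 km/h

Taking east as x and north as y: scooter rider velocity = (0.000, -18.600) km/h; jogger velocity = (9.600, 0.000) km/h.
Velocity of scooter rider relative to jogger = (0.000, -18.600) − (9.600, 0.000) = (-9.600, -18.600) km/h.
Magnitude = |(-9.600, -18.600)| = 20.931 km/h.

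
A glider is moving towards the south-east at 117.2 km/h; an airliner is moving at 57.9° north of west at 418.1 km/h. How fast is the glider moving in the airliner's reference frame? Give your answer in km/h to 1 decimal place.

Taking east as x and north as y: glider velocity = (82.873, -82.873) km/h; airliner velocity = (-222.178, 354.182) km/h.
Velocity of glider relative to airliner = (82.873, -82.873) − (-222.178, 354.182) = (305.051, -437.055) km/h.
Magnitude = |(305.051, -437.055)| = 532.985 km/h.

533.0 km/h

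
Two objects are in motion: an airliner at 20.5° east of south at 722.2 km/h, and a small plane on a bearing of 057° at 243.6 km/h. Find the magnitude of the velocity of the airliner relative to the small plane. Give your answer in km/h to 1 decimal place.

810.6 km/h

Taking east as x and north as y: airliner velocity = (252.920, -676.465) km/h; small plane velocity = (204.300, 132.674) km/h.
Velocity of airliner relative to small plane = (252.920, -676.465) − (204.300, 132.674) = (48.620, -809.139) km/h.
Magnitude = |(48.620, -809.139)| = 810.598 km/h.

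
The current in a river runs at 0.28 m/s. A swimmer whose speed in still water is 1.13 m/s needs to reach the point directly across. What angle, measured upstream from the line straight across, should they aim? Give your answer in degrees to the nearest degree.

To cancel the current, the upstream component of the swimmer's velocity must equal the flow: 1.13 sin θ = 0.28.
sin θ = 0.28 / 1.13 = 0.2478.
θ = arcsin(0.2478) = 14.347°.

14°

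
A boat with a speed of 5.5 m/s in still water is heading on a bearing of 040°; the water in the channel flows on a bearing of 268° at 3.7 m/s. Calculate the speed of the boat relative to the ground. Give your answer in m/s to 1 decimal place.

Taking east as x and north as y: velocity relative to the water = (3.535, 4.213) m/s; the water relative to ground = (-3.698, -0.129) m/s.
Velocity relative to ground = (3.535, 4.213) + (-3.698, -0.129) = (-0.162, 4.084) m/s.
Speed = |(-0.162, 4.084)| = 4.087 m/s.

4.1 m/s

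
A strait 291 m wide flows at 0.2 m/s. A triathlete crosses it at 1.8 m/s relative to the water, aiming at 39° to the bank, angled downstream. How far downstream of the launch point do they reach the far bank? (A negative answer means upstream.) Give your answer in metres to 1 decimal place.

410.7 m

Perpendicular speed = 1.133 m/s; crossing time = 291 / 1.133 = 256.891 s.
Net downstream speed = 1.599 m/s.
Drift = 1.599 × 256.891 = 410.733 m (downstream).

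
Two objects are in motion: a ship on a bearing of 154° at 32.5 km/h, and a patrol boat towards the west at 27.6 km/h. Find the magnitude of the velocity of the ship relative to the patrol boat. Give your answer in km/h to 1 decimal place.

51.0 km/h

Taking east as x and north as y: ship velocity = (14.247, -29.211) km/h; patrol boat velocity = (-27.600, 0.000) km/h.
Velocity of ship relative to patrol boat = (14.247, -29.211) − (-27.600, 0.000) = (41.847, -29.211) km/h.
Magnitude = |(41.847, -29.211)| = 51.034 km/h.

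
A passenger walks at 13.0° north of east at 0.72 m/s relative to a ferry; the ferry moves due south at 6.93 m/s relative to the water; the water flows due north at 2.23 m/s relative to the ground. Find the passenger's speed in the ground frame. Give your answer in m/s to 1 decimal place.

4.6 m/s

In east/north components (m/s): passenger relative to ferry = (0.702, 0.162); ferry relative to water = (0.000, -6.930); water relative to ground = (0.000, 2.230).
Sum = (0.702, -4.538) m/s.
Speed = |(0.702, -4.538)| = 4.592 m/s.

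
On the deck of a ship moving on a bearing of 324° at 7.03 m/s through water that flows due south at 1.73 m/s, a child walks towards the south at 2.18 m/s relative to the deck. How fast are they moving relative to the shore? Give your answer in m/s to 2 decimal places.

4.50 m/s

In east/north components (m/s): child relative to ship = (0.000, -2.180); ship relative to water = (-4.132, 5.687); water relative to ground = (0.000, -1.730).
Sum = (-4.132, 1.777) m/s.
Speed = |(-4.132, 1.777)| = 4.498 m/s.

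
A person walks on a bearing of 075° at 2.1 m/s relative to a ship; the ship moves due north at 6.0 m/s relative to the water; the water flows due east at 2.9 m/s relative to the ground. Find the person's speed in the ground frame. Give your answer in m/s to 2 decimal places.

8.19 m/s

In east/north components (m/s): person relative to ship = (2.028, 0.544); ship relative to water = (0.000, 6.000); water relative to ground = (2.900, 0.000).
Sum = (4.928, 6.544) m/s.
Speed = |(4.928, 6.544)| = 8.192 m/s.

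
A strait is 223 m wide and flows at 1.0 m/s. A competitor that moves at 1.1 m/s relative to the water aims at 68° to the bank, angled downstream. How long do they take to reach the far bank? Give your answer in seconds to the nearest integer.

219 s

The component of the competitor's velocity perpendicular to the bank is 1.1 × sin 68° = 1.020 m/s.
The flow acts along the bank and has no component across it.
Time = 223 / 1.020 = 218.648 s.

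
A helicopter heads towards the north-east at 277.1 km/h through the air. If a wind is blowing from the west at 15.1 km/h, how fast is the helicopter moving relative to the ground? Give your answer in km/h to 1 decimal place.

Taking east as x and north as y: velocity relative to the air = (195.939, 195.939) km/h; the air relative to ground = (15.100, 0.000) km/h.
Velocity relative to ground = (195.939, 195.939) + (15.100, 0.000) = (211.039, 195.939) km/h.
Speed = |(211.039, 195.939)| = 287.975 km/h.

288.0 km/h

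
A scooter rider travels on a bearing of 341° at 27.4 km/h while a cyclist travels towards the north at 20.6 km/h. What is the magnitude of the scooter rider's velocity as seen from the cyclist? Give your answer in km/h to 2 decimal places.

10.38 km/h

Taking east as x and north as y: scooter rider velocity = (-8.921, 25.907) km/h; cyclist velocity = (0.000, 20.600) km/h.
Velocity of scooter rider relative to cyclist = (-8.921, 25.907) − (0.000, 20.600) = (-8.921, 5.307) km/h.
Magnitude = |(-8.921, 5.307)| = 10.380 km/h.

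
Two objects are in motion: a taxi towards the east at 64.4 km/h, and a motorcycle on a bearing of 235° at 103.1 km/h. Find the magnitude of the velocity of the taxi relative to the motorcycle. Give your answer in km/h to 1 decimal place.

Taking east as x and north as y: taxi velocity = (64.400, 0.000) km/h; motorcycle velocity = (-84.455, -59.136) km/h.
Velocity of taxi relative to motorcycle = (64.400, 0.000) − (-84.455, -59.136) = (148.855, 59.136) km/h.
Magnitude = |(148.855, 59.136)| = 160.171 km/h.

160.2 km/h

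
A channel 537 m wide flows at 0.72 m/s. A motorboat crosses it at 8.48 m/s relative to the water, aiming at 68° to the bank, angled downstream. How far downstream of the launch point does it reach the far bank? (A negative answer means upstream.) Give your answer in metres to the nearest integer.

266 m

Perpendicular speed = 7.863 m/s; crossing time = 537 / 7.863 = 68.299 s.
Net downstream speed = 3.897 m/s.
Drift = 3.897 × 68.299 = 266.137 m (downstream).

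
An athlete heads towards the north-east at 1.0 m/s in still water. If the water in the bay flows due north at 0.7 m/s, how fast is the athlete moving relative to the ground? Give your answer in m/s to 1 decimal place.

Taking east as x and north as y: velocity relative to the water = (0.707, 0.707) m/s; the water relative to ground = (0.000, 0.700) m/s.
Velocity relative to ground = (0.707, 0.707) + (0.000, 0.700) = (0.707, 1.407) m/s.
Speed = |(0.707, 1.407)| = 1.575 m/s.

1.6 m/s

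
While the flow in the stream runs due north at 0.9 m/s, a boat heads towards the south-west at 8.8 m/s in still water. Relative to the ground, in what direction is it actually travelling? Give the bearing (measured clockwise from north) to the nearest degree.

Taking east as x and north as y: velocity relative to the water = (-6.223, -6.223) m/s; the water relative to ground = (0.000, 0.900) m/s.
Velocity relative to ground = (-6.223, -6.223) + (0.000, 0.900) = (-6.223, -5.323) m/s.
Bearing = atan2(-6.22, -5.32) = 229.46° clockwise from north.

229°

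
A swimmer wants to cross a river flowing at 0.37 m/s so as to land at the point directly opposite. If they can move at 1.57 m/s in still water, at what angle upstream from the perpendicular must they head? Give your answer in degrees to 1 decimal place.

13.6°

To cancel the current, the upstream component of the swimmer's velocity must equal the flow: 1.57 sin θ = 0.37.
sin θ = 0.37 / 1.57 = 0.2357.
θ = arcsin(0.2357) = 13.631°.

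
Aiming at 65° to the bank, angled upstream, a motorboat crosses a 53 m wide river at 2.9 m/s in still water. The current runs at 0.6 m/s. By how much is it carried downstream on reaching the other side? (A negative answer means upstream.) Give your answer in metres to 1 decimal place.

Perpendicular speed = 2.628 m/s; crossing time = 53 / 2.628 = 20.165 s.
Net downstream speed = -0.626 m/s.
Drift = -0.626 × 20.165 = -12.615 m (upstream).

-12.6 m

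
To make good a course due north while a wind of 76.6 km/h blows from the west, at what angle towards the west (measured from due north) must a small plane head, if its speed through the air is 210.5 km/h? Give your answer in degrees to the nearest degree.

The wind pushes perpendicular to the desired track; the heading must have a component into the wind equal to 76.6 km/h: 210.5 sin θ = 76.6.
sin θ = 0.3639, so θ = 21.340°.

21°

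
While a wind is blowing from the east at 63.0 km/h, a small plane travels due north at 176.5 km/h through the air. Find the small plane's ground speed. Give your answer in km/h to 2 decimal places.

187.41 km/h

Taking east as x and north as y: velocity relative to the air = (0.000, 176.500) km/h; the air relative to ground = (-63.000, 0.000) km/h.
Velocity relative to ground = (0.000, 176.500) + (-63.000, 0.000) = (-63.000, 176.500) km/h.
Speed = |(-63.000, 176.500)| = 187.407 km/h.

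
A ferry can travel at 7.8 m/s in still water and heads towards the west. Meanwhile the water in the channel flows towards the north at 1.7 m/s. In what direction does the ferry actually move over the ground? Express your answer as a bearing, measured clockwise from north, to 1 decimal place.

282.3°

Taking east as x and north as y: velocity relative to the water = (-7.800, 0.000) m/s; the water relative to ground = (0.000, 1.700) m/s.
Velocity relative to ground = (-7.800, 0.000) + (0.000, 1.700) = (-7.800, 1.700) m/s.
Bearing = atan2(-7.80, 1.70) = 282.30° clockwise from north.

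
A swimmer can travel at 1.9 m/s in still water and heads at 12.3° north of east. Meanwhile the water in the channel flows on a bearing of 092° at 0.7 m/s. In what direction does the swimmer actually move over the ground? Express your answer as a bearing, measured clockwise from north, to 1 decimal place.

Taking east as x and north as y: velocity relative to the water = (1.856, 0.405) m/s; the water relative to ground = (0.700, -0.024) m/s.
Velocity relative to ground = (1.856, 0.405) + (0.700, -0.024) = (2.556, 0.380) m/s.
Bearing = atan2(2.56, 0.38) = 81.54° clockwise from north.

081.5°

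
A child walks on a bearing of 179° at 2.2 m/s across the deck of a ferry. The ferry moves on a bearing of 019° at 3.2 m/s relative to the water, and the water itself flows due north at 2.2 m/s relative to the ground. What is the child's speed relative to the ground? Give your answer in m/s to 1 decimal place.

3.2 m/s

In east/north components (m/s): child relative to ferry = (0.038, -2.200); ferry relative to water = (1.042, 3.026); water relative to ground = (0.000, 2.200).
Sum = (1.080, 3.026) m/s.
Speed = |(1.080, 3.026)| = 3.213 m/s.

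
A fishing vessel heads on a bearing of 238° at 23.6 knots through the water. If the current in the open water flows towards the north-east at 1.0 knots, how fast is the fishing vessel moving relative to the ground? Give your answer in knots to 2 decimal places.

Taking east as x and north as y: velocity relative to the water = (-20.014, -12.506) knots; the water relative to ground = (0.707, 0.707) knots.
Velocity relative to ground = (-20.014, -12.506) + (0.707, 0.707) = (-19.307, -11.799) knots.
Speed = |(-19.307, -11.799)| = 22.627 knots.

22.63 knots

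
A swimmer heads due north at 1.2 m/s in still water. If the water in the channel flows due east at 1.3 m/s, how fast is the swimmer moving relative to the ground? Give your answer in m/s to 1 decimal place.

Taking east as x and north as y: velocity relative to the water = (0.000, 1.200) m/s; the water relative to ground = (1.300, 0.000) m/s.
Velocity relative to ground = (0.000, 1.200) + (1.300, 0.000) = (1.300, 1.200) m/s.
Speed = |(1.300, 1.200)| = 1.769 m/s.

1.8 m/s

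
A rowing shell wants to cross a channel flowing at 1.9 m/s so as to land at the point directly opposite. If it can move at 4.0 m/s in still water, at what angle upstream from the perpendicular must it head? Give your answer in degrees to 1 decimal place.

28.4°

To cancel the current, the upstream component of the rowing shell's velocity must equal the flow: 4.0 sin θ = 1.9.
sin θ = 1.9 / 4.0 = 0.4750.
θ = arcsin(0.4750) = 28.359°.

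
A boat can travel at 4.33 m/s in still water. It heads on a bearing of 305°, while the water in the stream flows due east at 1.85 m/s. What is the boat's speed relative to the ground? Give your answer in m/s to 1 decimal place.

3.0 m/s

Taking east as x and north as y: velocity relative to the water = (-3.547, 2.484) m/s; the water relative to ground = (1.850, 0.000) m/s.
Velocity relative to ground = (-3.547, 2.484) + (1.850, 0.000) = (-1.697, 2.484) m/s.
Speed = |(-1.697, 2.484)| = 3.008 m/s.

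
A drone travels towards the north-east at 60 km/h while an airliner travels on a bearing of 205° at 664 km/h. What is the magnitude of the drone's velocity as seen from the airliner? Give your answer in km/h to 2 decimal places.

Taking east as x and north as y: drone velocity = (42.426, 42.426) km/h; airliner velocity = (-280.619, -601.788) km/h.
Velocity of drone relative to airliner = (42.426, 42.426) − (-280.619, -601.788) = (323.045, 644.215) km/h.
Magnitude = |(323.045, 644.215)| = 720.674 km/h.

720.67 km/h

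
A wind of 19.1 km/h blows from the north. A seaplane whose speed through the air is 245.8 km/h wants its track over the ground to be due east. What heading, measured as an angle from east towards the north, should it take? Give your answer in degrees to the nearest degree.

4°

The wind pushes perpendicular to the desired track; the heading must have a component into the wind equal to 19.1 km/h: 245.8 sin θ = 19.1.
sin θ = 0.0777, so θ = 4.457°.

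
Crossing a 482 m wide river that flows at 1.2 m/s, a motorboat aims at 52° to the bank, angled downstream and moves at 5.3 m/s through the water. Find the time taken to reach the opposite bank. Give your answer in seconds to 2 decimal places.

115.41 s

The component of the motorboat's velocity perpendicular to the bank is 5.3 × sin 52° = 4.176 m/s.
The flow acts along the bank and has no component across it.
Time = 482 / 4.176 = 115.409 s.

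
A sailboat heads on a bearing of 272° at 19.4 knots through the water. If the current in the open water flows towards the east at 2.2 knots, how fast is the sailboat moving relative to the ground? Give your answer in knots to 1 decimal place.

Taking east as x and north as y: velocity relative to the water = (-19.388, 0.677) knots; the water relative to ground = (2.200, 0.000) knots.
Velocity relative to ground = (-19.388, 0.677) + (2.200, 0.000) = (-17.188, 0.677) knots.
Speed = |(-17.188, 0.677)| = 17.202 knots.

17.2 knots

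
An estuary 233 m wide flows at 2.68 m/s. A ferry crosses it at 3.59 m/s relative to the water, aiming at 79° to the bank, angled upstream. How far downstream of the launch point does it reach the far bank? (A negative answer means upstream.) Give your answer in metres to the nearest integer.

132 m

Perpendicular speed = 3.524 m/s; crossing time = 233 / 3.524 = 66.117 s.
Net downstream speed = 1.995 m/s.
Drift = 1.995 × 66.117 = 131.904 m (downstream).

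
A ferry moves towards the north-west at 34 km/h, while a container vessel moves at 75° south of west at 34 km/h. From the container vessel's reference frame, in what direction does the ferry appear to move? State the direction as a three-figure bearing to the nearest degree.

Taking east as x and north as y: ferry velocity = (-24.042, 24.042) km/h; container vessel velocity = (-8.800, -32.841) km/h.
Velocity of ferry relative to container vessel = (-24.042, 24.042) − (-8.800, -32.841) = (-15.242, 56.883) km/h.
Bearing = atan2(-15.24, 56.88) = 345.00° clockwise from north.

345°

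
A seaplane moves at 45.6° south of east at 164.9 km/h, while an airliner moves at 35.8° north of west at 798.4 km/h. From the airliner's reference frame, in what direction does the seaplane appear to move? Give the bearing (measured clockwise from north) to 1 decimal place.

Taking east as x and north as y: seaplane velocity = (115.374, -117.817) km/h; airliner velocity = (-647.553, 467.030) km/h.
Velocity of seaplane relative to airliner = (115.374, -117.817) − (-647.553, 467.030) = (762.928, -584.847) km/h.
Bearing = atan2(762.93, -584.85) = 127.47° clockwise from north.

127.5°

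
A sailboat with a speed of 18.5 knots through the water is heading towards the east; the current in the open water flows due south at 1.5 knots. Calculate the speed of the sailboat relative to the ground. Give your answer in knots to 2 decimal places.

18.56 knots

Taking east as x and north as y: velocity relative to the water = (18.500, 0.000) knots; the water relative to ground = (0.000, -1.500) knots.
Velocity relative to ground = (18.500, 0.000) + (0.000, -1.500) = (18.500, -1.500) knots.
Speed = |(18.500, -1.500)| = 18.561 knots.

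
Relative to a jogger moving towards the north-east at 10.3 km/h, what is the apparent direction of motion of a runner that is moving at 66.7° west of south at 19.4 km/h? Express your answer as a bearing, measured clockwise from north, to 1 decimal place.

239.2°

Taking east as x and north as y: runner velocity = (-17.818, -7.674) km/h; jogger velocity = (7.283, 7.283) km/h.
Velocity of runner relative to jogger = (-17.818, -7.674) − (7.283, 7.283) = (-25.101, -14.957) km/h.
Bearing = atan2(-25.10, -14.96) = 239.21° clockwise from north.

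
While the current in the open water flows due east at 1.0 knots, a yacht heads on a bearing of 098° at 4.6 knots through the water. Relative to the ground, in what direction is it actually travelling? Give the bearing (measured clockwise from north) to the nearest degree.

Taking east as x and north as y: velocity relative to the water = (4.555, -0.640) knots; the water relative to ground = (1.000, 0.000) knots.
Velocity relative to ground = (4.555, -0.640) + (1.000, 0.000) = (5.555, -0.640) knots.
Bearing = atan2(5.56, -0.64) = 96.57° clockwise from north.

097°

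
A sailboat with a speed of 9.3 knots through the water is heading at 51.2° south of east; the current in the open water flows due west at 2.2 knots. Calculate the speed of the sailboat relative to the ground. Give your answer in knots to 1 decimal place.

Taking east as x and north as y: velocity relative to the water = (5.827, -7.248) knots; the water relative to ground = (-2.200, 0.000) knots.
Velocity relative to ground = (5.827, -7.248) + (-2.200, 0.000) = (3.627, -7.248) knots.
Speed = |(3.627, -7.248)| = 8.105 knots.

8.1 knots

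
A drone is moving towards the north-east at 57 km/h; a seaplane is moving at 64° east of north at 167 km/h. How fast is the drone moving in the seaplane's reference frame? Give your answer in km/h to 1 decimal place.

114.6 km/h

Taking east as x and north as y: drone velocity = (40.305, 40.305) km/h; seaplane velocity = (150.099, 73.208) km/h.
Velocity of drone relative to seaplane = (40.305, 40.305) − (150.099, 73.208) = (-109.794, -32.903) km/h.
Magnitude = |(-109.794, -32.903)| = 114.618 km/h.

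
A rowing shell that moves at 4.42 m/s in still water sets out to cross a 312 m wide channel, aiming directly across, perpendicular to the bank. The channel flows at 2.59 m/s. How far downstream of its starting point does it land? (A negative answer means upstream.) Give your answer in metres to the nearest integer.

183 m

Perpendicular speed = 4.420 m/s; crossing time = 312 / 4.420 = 70.588 s.
Net downstream speed = 2.590 m/s.
Drift = 2.590 × 70.588 = 182.824 m (downstream).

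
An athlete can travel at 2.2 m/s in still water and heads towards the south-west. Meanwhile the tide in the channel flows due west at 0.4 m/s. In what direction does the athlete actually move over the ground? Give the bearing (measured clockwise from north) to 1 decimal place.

Taking east as x and north as y: velocity relative to the water = (-1.556, -1.556) m/s; the water relative to ground = (-0.400, 0.000) m/s.
Velocity relative to ground = (-1.556, -1.556) + (-0.400, 0.000) = (-1.956, -1.556) m/s.
Bearing = atan2(-1.96, -1.56) = 231.50° clockwise from north.

231.5°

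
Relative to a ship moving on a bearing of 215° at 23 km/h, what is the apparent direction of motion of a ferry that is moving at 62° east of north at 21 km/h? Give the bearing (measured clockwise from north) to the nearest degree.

048°

Taking east as x and north as y: ferry velocity = (18.542, 9.859) km/h; ship velocity = (-13.192, -18.840) km/h.
Velocity of ferry relative to ship = (18.542, 9.859) − (-13.192, -18.840) = (31.734, 28.699) km/h.
Bearing = atan2(31.73, 28.70) = 47.87° clockwise from north.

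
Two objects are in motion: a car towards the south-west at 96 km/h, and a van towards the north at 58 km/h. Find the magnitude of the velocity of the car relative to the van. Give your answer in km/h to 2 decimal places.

143.02 km/h

Taking east as x and north as y: car velocity = (-67.882, -67.882) km/h; van velocity = (0.000, 58.000) km/h.
Velocity of car relative to van = (-67.882, -67.882) − (0.000, 58.000) = (-67.882, -125.882) km/h.
Magnitude = |(-67.882, -125.882)| = 143.019 km/h.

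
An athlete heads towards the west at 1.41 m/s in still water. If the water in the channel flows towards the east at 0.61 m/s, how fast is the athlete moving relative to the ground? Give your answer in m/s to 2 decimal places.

Taking east as x and north as y: velocity relative to the water = (-1.410, 0.000) m/s; the water relative to ground = (0.610, 0.000) m/s.
Velocity relative to ground = (-1.410, 0.000) + (0.610, 0.000) = (-0.800, 0.000) m/s.
Speed = |(-0.800, 0.000)| = 0.800 m/s.

0.80 m/s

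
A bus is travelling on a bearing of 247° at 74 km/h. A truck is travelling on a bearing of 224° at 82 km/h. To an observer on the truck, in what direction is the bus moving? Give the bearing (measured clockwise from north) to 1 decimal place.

339.6°

Taking east as x and north as y: bus velocity = (-68.117, -28.914) km/h; truck velocity = (-56.962, -58.986) km/h.
Velocity of bus relative to truck = (-68.117, -28.914) − (-56.962, -58.986) = (-11.155, 30.072) km/h.
Bearing = atan2(-11.16, 30.07) = 339.65° clockwise from north.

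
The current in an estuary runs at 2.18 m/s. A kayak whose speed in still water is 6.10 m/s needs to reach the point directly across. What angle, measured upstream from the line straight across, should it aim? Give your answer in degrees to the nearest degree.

To cancel the current, the upstream component of the kayak's velocity must equal the flow: 6.10 sin θ = 2.18.
sin θ = 2.18 / 6.10 = 0.3574.
θ = arcsin(0.3574) = 20.939°.

21°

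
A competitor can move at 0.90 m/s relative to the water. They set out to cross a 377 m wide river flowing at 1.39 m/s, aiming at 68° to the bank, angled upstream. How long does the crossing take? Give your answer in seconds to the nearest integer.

452 s

The component of the competitor's velocity perpendicular to the bank is 0.90 × sin 68° = 0.834 m/s.
The flow acts along the bank and has no component across it.
Time = 377 / 0.834 = 451.786 s.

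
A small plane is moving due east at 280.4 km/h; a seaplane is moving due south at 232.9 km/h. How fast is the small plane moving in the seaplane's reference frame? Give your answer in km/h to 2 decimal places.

364.51 km/h

Taking east as x and north as y: small plane velocity = (280.400, 0.000) km/h; seaplane velocity = (0.000, -232.900) km/h.
Velocity of small plane relative to seaplane = (280.400, 0.000) − (0.000, -232.900) = (280.400, 232.900) km/h.
Magnitude = |(280.400, 232.900)| = 364.509 km/h.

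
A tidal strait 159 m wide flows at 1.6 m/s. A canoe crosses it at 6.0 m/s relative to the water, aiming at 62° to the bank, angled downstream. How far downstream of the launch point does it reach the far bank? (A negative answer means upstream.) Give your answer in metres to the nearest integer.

133 m

Perpendicular speed = 5.298 m/s; crossing time = 159 / 5.298 = 30.013 s.
Net downstream speed = 4.417 m/s.
Drift = 4.417 × 30.013 = 132.563 m (downstream).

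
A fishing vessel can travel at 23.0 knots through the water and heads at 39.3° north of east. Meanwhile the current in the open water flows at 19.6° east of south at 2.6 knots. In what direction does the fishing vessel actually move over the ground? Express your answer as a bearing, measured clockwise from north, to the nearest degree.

Taking east as x and north as y: velocity relative to the water = (17.798, 14.568) knots; the water relative to ground = (0.872, -2.449) knots.
Velocity relative to ground = (17.798, 14.568) + (0.872, -2.449) = (18.670, 12.118) knots.
Bearing = atan2(18.67, 12.12) = 57.01° clockwise from north.

057°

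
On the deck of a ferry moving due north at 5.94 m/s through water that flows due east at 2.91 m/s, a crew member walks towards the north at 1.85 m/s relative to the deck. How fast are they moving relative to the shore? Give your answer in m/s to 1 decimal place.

In east/north components (m/s): crew member relative to ferry = (0.000, 1.850); ferry relative to water = (0.000, 5.940); water relative to ground = (2.910, 0.000).
Sum = (2.910, 7.790) m/s.
Speed = |(2.910, 7.790)| = 8.316 m/s.

8.3 m/s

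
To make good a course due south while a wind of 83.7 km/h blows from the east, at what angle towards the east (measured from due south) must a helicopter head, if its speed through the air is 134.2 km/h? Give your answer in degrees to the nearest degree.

The wind pushes perpendicular to the desired track; the heading must have a component into the wind equal to 83.7 km/h: 134.2 sin θ = 83.7.
sin θ = 0.6237, so θ = 38.587°.

39°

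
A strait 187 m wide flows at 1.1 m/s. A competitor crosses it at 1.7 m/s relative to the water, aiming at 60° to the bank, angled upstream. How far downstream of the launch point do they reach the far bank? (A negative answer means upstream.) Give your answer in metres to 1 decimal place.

Perpendicular speed = 1.472 m/s; crossing time = 187 / 1.472 = 127.017 s.
Net downstream speed = 0.250 m/s.
Drift = 0.250 × 127.017 = 31.754 m (downstream).

31.8 m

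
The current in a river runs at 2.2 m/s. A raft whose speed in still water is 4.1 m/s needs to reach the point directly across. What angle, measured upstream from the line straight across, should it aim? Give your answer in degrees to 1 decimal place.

To cancel the current, the upstream component of the raft's velocity must equal the flow: 4.1 sin θ = 2.2.
sin θ = 2.2 / 4.1 = 0.5366.
θ = arcsin(0.5366) = 32.451°.

32.5°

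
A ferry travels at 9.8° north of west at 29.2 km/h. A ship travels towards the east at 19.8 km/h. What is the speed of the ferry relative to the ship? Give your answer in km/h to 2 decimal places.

Taking east as x and north as y: ferry velocity = (-28.774, 4.970) km/h; ship velocity = (19.800, 0.000) km/h.
Velocity of ferry relative to ship = (-28.774, 4.970) − (19.800, 0.000) = (-48.574, 4.970) km/h.
Magnitude = |(-48.574, 4.970)| = 48.828 km/h.

48.83 km/h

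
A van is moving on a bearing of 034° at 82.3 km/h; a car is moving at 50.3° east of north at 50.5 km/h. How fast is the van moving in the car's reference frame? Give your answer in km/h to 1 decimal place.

36.7 km/h

Taking east as x and north as y: van velocity = (46.022, 68.230) km/h; car velocity = (38.855, 32.258) km/h.
Velocity of van relative to car = (46.022, 68.230) − (38.855, 32.258) = (7.167, 35.972) km/h.
Magnitude = |(7.167, 35.972)| = 36.679 km/h.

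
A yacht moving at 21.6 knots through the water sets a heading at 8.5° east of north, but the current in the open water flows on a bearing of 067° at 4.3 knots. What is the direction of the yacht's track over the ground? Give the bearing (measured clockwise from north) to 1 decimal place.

Taking east as x and north as y: velocity relative to the water = (3.193, 21.363) knots; the water relative to ground = (3.958, 1.680) knots.
Velocity relative to ground = (3.193, 21.363) + (3.958, 1.680) = (7.151, 23.043) knots.
Bearing = atan2(7.15, 23.04) = 17.24° clockwise from north.

017.2°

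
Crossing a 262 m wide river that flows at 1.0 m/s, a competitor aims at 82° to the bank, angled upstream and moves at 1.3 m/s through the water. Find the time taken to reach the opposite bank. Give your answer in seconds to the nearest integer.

The component of the competitor's velocity perpendicular to the bank is 1.3 × sin 82° = 1.287 m/s.
The current is parallel to the bank, so it does not affect the crossing time.
Time = 262 / 1.287 = 203.519 s.

204 s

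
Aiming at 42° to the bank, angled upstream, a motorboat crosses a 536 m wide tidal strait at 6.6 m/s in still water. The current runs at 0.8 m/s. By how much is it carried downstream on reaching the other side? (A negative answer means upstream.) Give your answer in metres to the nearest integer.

-498 m

Perpendicular speed = 4.416 m/s; crossing time = 536 / 4.416 = 121.370 s.
Net downstream speed = -4.105 m/s.
Drift = -4.105 × 121.370 = -498.193 m (upstream).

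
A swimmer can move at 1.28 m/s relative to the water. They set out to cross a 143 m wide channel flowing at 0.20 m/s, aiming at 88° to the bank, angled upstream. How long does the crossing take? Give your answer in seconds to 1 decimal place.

111.8 s

The component of the swimmer's velocity perpendicular to the bank is 1.28 × sin 88° = 1.279 m/s.
The current is parallel to the bank, so it does not affect the crossing time.
Time = 143 / 1.279 = 111.787 s.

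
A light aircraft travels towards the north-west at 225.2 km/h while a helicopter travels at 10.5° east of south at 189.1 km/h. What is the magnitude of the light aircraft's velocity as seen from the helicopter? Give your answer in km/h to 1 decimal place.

Taking east as x and north as y: light aircraft velocity = (-159.240, 159.240) km/h; helicopter velocity = (34.461, -185.934) km/h.
Velocity of light aircraft relative to helicopter = (-159.240, 159.240) − (34.461, -185.934) = (-193.701, 345.174) km/h.
Magnitude = |(-193.701, 345.174)| = 395.810 km/h.

395.8 km/h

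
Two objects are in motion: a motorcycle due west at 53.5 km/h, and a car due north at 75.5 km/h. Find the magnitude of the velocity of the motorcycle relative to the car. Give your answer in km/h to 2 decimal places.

Taking east as x and north as y: motorcycle velocity = (-53.500, 0.000) km/h; car velocity = (0.000, 75.500) km/h.
Velocity of motorcycle relative to car = (-53.500, 0.000) − (0.000, 75.500) = (-53.500, -75.500) km/h.
Magnitude = |(-53.500, -75.500)| = 92.534 km/h.

92.53 km/h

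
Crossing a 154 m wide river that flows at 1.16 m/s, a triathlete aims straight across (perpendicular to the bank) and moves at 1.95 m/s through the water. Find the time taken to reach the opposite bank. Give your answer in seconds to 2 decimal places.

78.97 s

The component of the triathlete's velocity perpendicular to the bank is 1.95 m/s.
Only the cross-stream component determines the crossing time; the current contributes nothing perpendicular to the bank.
Time = 154 / 1.950 = 78.974 s.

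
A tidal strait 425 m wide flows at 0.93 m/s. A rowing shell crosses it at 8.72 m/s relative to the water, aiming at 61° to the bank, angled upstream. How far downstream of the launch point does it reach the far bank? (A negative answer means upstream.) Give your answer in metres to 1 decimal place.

Perpendicular speed = 7.627 m/s; crossing time = 425 / 7.627 = 55.725 s.
Net downstream speed = -3.298 m/s.
Drift = -3.298 × 55.725 = -183.757 m (upstream).

-183.8 m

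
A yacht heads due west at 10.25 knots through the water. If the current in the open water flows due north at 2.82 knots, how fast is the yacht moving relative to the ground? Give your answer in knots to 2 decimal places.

10.63 knots

Taking east as x and north as y: velocity relative to the water = (-10.250, 0.000) knots; the water relative to ground = (0.000, 2.820) knots.
Velocity relative to ground = (-10.250, 0.000) + (0.000, 2.820) = (-10.250, 2.820) knots.
Speed = |(-10.250, 2.820)| = 10.631 knots.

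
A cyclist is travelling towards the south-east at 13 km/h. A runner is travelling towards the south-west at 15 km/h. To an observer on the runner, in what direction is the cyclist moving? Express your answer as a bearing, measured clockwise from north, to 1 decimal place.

085.9°

Taking east as x and north as y: cyclist velocity = (9.192, -9.192) km/h; runner velocity = (-10.607, -10.607) km/h.
Velocity of cyclist relative to runner = (9.192, -9.192) − (-10.607, -10.607) = (19.799, 1.414) km/h.
Bearing = atan2(19.80, 1.41) = 85.91° clockwise from north.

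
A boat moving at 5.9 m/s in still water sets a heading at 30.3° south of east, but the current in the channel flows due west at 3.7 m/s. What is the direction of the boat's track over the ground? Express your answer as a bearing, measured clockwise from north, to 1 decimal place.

154.9°

Taking east as x and north as y: velocity relative to the water = (5.094, -2.977) m/s; the water relative to ground = (-3.700, 0.000) m/s.
Velocity relative to ground = (5.094, -2.977) + (-3.700, 0.000) = (1.394, -2.977) m/s.
Bearing = atan2(1.39, -2.98) = 154.91° clockwise from north.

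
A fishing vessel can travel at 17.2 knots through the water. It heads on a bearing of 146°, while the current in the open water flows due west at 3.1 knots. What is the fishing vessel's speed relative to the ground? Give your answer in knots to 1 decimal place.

Taking east as x and north as y: velocity relative to the water = (9.618, -14.259) knots; the water relative to ground = (-3.100, 0.000) knots.
Velocity relative to ground = (9.618, -14.259) + (-3.100, 0.000) = (6.518, -14.259) knots.
Speed = |(6.518, -14.259)| = 15.679 knots.

15.7 knots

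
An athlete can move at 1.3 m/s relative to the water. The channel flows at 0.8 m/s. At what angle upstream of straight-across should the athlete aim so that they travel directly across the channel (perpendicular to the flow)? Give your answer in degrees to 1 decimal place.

To cancel the current, the upstream component of the athlete's velocity must equal the flow: 1.3 sin θ = 0.8.
sin θ = 0.8 / 1.3 = 0.6154.
θ = arcsin(0.6154) = 37.980°.

38.0°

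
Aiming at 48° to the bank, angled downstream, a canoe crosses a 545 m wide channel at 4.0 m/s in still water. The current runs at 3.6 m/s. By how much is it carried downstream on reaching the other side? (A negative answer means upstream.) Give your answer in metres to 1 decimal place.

1150.8 m

Perpendicular speed = 2.973 m/s; crossing time = 545 / 2.973 = 183.342 s.
Net downstream speed = 6.277 m/s.
Drift = 6.277 × 183.342 = 1150.753 m (downstream).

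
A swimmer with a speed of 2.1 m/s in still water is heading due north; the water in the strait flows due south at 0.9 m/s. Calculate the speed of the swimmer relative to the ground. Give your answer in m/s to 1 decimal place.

Taking east as x and north as y: velocity relative to the water = (0.000, 2.100) m/s; the water relative to ground = (0.000, -0.900) m/s.
Velocity relative to ground = (0.000, 2.100) + (0.000, -0.900) = (0.000, 1.200) m/s.
Speed = |(0.000, 1.200)| = 1.200 m/s.

1.2 m/s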